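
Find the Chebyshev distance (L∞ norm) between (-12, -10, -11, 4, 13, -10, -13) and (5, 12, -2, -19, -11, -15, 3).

max(|x_i - y_i|) = max(|-12 - 5|, |-10 - 12|, |-11 - (-2)|, |4 - (-19)|, |13 - (-11)|, |-10 - (-15)|, |-13 - 3|) = max(17, 22, 9, 23, 24, 5, 16) = 24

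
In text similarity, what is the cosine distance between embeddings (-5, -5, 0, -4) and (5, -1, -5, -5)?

With u = (-5, -5, 0, -4), v = (5, -1, -5, -5):
u·v = (-5)·5 + (-5)·(-1) + 0·(-5) + (-4)·(-5) = (-25) + 5 + 0 + 20 = 0.
|u| = √((-5)² + (-5)² + 0² + (-4)²) = √66, |v| = √(5² + (-1)² + (-5)² + (-5)²) = √76, so |u||v| = √(66·76) = √5016.
cos θ = (u·v)/(|u||v|) = 0/√5016 = 0
Cosine distance = 1 - cos θ = 1 - 0 = 1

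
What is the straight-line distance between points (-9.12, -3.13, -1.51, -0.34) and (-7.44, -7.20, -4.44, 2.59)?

√(Σ(x_i - y_i)²) = √((-9.12 - (-7.44))² + (-3.13 - (-7.2))² + (-1.51 - (-4.44))² + (-0.34 - 2.59)²)
= √((-1.68)² + 4.07² + 2.93² + (-2.93)²) = √(2.8224 + 16.5649 + 8.5849 + 8.5849) = √36.5571 ≈ 6.0462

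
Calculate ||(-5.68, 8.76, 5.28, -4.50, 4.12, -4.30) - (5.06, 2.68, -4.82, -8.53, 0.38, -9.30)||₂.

√(Σ(x_i - y_i)²) = √((-5.68 - 5.06)² + (8.76 - 2.68)² + (5.28 - (-4.82))² + (-4.5 - (-8.53))² + (4.12 - 0.38)² + (-4.3 - (-9.3))²)
= √((-10.74)² + 6.08² + 10.1² + 4.03² + 3.74² + 5²) = √(115.3476 + 36.9664 + 102.01 + 16.2409 + 13.9876 + 25) = √309.5525 ≈ 17.5941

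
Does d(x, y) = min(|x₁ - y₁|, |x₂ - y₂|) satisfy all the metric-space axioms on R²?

No. d fails identity of indiscernibles: take x = (-1, 0) and y = (-1, 4). Then d(x,y) = min(|-1 - (-1)|, |0 - 4|) = min(0, 4) = 0, yet x ≠ y.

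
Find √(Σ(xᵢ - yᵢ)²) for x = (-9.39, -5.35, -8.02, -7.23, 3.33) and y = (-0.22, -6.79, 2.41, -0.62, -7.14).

√(Σ(x_i - y_i)²) = √((-9.39 - (-0.22))² + (-5.35 - (-6.79))² + (-8.02 - 2.41)² + (-7.23 - (-0.62))² + (3.33 - (-7.14))²)
= √((-9.17)² + 1.44² + (-10.43)² + (-6.61)² + 10.47²) = √(84.0889 + 2.0736 + 108.7849 + 43.6921 + 109.6209) = √348.2604 ≈ 18.6617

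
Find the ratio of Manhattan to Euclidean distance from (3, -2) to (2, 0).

L1 = |3 - 2| + |-2 - 0| = 1 + 2 = 3
L2 = √(1² + 2²) = √5 ≈ 2.2361
L1 ≥ L2 always (equality iff movement is along one axis); L1 > L2 here.
Ratio L1/L2 = 3/√5 ≈ 1.3416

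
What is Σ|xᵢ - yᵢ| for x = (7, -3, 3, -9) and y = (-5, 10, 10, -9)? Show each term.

Σ|x_i - y_i| = |7 - (-5)| + |-3 - 10| + |3 - 10| + |-9 - (-9)| = 12 + 13 + 7 + 0 = 32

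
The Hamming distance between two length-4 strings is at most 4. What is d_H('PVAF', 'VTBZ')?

Differing positions: 1, 2, 3, 4. Hamming distance = 4. The maximum possible Hamming distance for length-4 strings is 4, so d_H/4 = 4/4 = 1.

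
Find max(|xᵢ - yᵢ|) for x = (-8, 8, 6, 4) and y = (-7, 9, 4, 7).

max(|x_i - y_i|) = max(|-8 - (-7)|, |8 - 9|, |6 - 4|, |4 - 7|) = max(1, 1, 2, 3) = 3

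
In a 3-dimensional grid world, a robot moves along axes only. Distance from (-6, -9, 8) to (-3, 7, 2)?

Σ|x_i - y_i| = |-6 - (-3)| + |-9 - 7| + |8 - 2| = 3 + 16 + 6 = 25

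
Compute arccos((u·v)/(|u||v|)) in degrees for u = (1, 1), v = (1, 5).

With u = (1, 1), v = (1, 5):
u·v = 1·1 + 1·5 = 1 + 5 = 6.
|u| = √(1² + 1²) = √2, |v| = √(1² + 5²) = √26, so |u||v| = √(2·26) = √52.
cos θ = (u·v)/(|u||v|) = 6/√52 ≈ 0.83205
θ = arccos(0.83205) ≈ 33.69°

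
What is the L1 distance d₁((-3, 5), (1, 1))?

Σ|x_i - y_i| = |-3 - 1| + |5 - 1| = 4 + 4 = 8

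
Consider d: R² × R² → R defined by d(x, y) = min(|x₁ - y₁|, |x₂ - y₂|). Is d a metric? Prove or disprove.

No. d fails identity of indiscernibles: take x = (2, 0) and y = (2, 7). Then d(x,y) = min(|2 - 2|, |0 - 7|) = min(0, 7) = 0, yet x ≠ y.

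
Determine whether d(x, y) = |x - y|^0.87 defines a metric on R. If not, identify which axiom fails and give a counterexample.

Yes. With 0 < p = 0.87 ≤ 1, d(x,y) = |x-y|^0.87 is a metric on R. Non-negativity and symmetry are immediate; |x-y|^0.87 = 0 ⟺ |x-y| = 0 ⟺ x = y. For the triangle inequality, the function t ↦ t^0.87 is subadditive on [0,∞) when p ≤ 1, so |x-z|^0.87 ≤ (|x-y| + |y-z|)^0.87 ≤ |x-y|^0.87 + |y-z|^0.87.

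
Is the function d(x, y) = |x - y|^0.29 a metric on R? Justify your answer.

Yes. With 0 < p = 0.29 ≤ 1, d(x,y) = |x-y|^0.29 is a metric on R. Non-negativity and symmetry are immediate; |x-y|^0.29 = 0 ⟺ |x-y| = 0 ⟺ x = y. For the triangle inequality, the function t ↦ t^0.29 is subadditive on [0,∞) when p ≤ 1, so |x-z|^0.29 ≤ (|x-y| + |y-z|)^0.29 ≤ |x-y|^0.29 + |y-z|^0.29.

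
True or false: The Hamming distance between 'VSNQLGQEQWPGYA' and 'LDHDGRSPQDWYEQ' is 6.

Differing positions: 1, 2, 3, 4, 5, 6, 7, 8, 10, 11, 12, 13, 14. Hamming distance = 13, so the claim that d_H = 6 is false.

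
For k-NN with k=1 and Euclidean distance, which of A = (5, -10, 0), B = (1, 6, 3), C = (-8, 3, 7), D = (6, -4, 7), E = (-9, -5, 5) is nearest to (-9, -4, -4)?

Distances: d(A) ≈ 15.748, d(B) ≈ 15.7797, d(C) ≈ 13.0767, d(D) ≈ 18.6011, d(E) ≈ 9.0554. Nearest: E = (-9, -5, 5) with distance 9.0554.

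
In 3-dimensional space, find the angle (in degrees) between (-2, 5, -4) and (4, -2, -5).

With u = (-2, 5, -4), v = (4, -2, -5):
u·v = (-2)·4 + 5·(-2) + (-4)·(-5) = (-8) + (-10) + 20 = 2.
|u| = √((-2)² + 5² + (-4)²) = √45, |v| = √(4² + (-2)² + (-5)²) = √45, so |u||v| = √(45·45) = √2025 = 45.
cos θ = (u·v)/(|u||v|) = 2/45 ≈ 0.044444
θ = arccos(0.044444) ≈ 87.45°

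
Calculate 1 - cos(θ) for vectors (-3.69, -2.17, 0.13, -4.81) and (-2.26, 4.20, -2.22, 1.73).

With u = (-3.69, -2.17, 0.13, -4.81), v = (-2.26, 4.20, -2.22, 1.73):
u·v = (-3.69)·(-2.26) + (-2.17)·4.2 + 0.13·(-2.22) + (-4.81)·1.73 = 8.3394 + (-9.114) + (-0.2886) + (-8.3213) = -9.3845.
|u| = √((-3.69)² + (-2.17)² + 0.13² + (-4.81)²) = √(13.6161 + 4.7089 + 0.0169 + 23.1361) = √41.478, |v| = √((-2.26)² + 4.2² + (-2.22)² + 1.73²) = √(5.1076 + 17.64 + 4.9284 + 2.9929) = √30.6689.
cos θ = (u·v)/(|u||v|) = -9.3845/(√41.478·√30.6689) ≈ -0.2631
Cosine distance = 1 - cos θ ≈ 1 - (-0.2631) = 1.2631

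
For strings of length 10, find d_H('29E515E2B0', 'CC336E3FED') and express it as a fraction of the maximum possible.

Differing positions: 1, 2, 3, 4, 5, 6, 7, 8, 9, 10. Hamming distance = 10. The maximum possible Hamming distance for length-10 strings is 10, so d_H/10 = 10/10 = 1.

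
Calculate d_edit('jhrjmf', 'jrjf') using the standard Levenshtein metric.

Let D[i][j] be the edit distance between the first i characters of 'jhrjmf' and the first j characters of 'jrjf', with D[i][0] = i, D[0][j] = j, and D[i][j] = D[i-1][j-1] if the characters match, else 1 + min(D[i-1][j], D[i][j-1], D[i-1][j-1]). Filling the table (rows: prefixes of 'jhrjmf', columns: prefixes of 'jrjf'):
     ε  j  r  j  f
  ε  0  1  2  3  4
  j  1  0  1  2  3
  h  2  1  1  2  3
  r  3  2  1  2  3
  j  4  3  2  1  2
  m  5  4  3  2  2
  f  6  5  4  3  2
The bottom-right entry gives D[6][4] = 2, so no sequence of fewer than 2 edits works. Backtracking through the table gives one optimal edit sequence (2 edits):
  jhrjmf → jrjmf (del h @2)
  jrjmf → jrjf (del m @4)
Edit distance = 2.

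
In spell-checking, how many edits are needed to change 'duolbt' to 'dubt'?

Let D[i][j] be the edit distance between the first i characters of 'duolbt' and the first j characters of 'dubt', with D[i][0] = i, D[0][j] = j, and D[i][j] = D[i-1][j-1] if the characters match, else 1 + min(D[i-1][j], D[i][j-1], D[i-1][j-1]). Filling the table (rows: prefixes of 'duolbt', columns: prefixes of 'dubt'):
     ε  d  u  b  t
  ε  0  1  2  3  4
  d  1  0  1  2  3
  u  2  1  0  1  2
  o  3  2  1  1  2
  l  4  3  2  2  2
  b  5  4  3  2  3
  t  6  5  4  3  2
The bottom-right entry gives D[6][4] = 2, so no sequence of fewer than 2 edits works. Backtracking through the table gives one optimal edit sequence (2 edits):
  duolbt → dulbt (del o @3)
  dulbt → dubt (del l @3)
Edit distance = 2.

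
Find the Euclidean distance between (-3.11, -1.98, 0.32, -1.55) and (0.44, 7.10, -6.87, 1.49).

√(Σ(x_i - y_i)²) = √((-3.11 - 0.44)² + (-1.98 - 7.1)² + (0.32 - (-6.87))² + (-1.55 - 1.49)²)
= √((-3.55)² + (-9.08)² + 7.19² + (-3.04)²) = √(12.6025 + 82.4464 + 51.6961 + 9.2416) = √155.9866 ≈ 12.4895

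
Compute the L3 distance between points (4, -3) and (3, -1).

(Σ|x_i - y_i|^3)^(1/3) = (|4 - 3|^3 + |-3 - (-1)|^3)^(1/3)
= (1^3 + 2^3)^(1/3) = (1 + 8)^(1/3) = (9)^(1/3) ≈ 2.0801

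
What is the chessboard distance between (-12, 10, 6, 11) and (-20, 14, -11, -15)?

max(|x_i - y_i|) = max(|-12 - (-20)|, |10 - 14|, |6 - (-11)|, |11 - (-15)|) = max(8, 4, 17, 26) = 26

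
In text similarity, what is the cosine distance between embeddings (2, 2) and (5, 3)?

With u = (2, 2), v = (5, 3):
u·v = 2·5 + 2·3 = 10 + 6 = 16.
|u| = √(2² + 2²) = √8, |v| = √(5² + 3²) = √34, so |u||v| = √(8·34) = √272.
cos θ = (u·v)/(|u||v|) = 16/√272 ≈ 0.9701
Cosine distance = 1 - cos θ ≈ 1 - 0.9701 = 0.0299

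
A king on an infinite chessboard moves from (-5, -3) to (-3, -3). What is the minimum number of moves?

max(|x_i - y_i|) = max(|-5 - (-3)|, |-3 - (-3)|) = max(2, 0) = 2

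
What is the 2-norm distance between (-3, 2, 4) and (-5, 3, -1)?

(Σ|x_i - y_i|^2)^(1/2) = (|-3 - (-5)|^2 + |2 - 3|^2 + |4 - (-1)|^2)^(1/2)
= (2^2 + 1^2 + 5^2)^(1/2) = (4 + 1 + 25)^(1/2) = (30)^(1/2) ≈ 5.4772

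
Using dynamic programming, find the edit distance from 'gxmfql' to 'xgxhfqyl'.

Let D[i][j] be the edit distance between the first i characters of 'gxmfql' and the first j characters of 'xgxhfqyl', with D[i][0] = i, D[0][j] = j, and D[i][j] = D[i-1][j-1] if the characters match, else 1 + min(D[i-1][j], D[i][j-1], D[i-1][j-1]). Filling the table (rows: prefixes of 'gxmfql', columns: prefixes of 'xgxhfqyl'):
     ε  x  g  x  h  f  q  y  l
  ε  0  1  2  3  4  5  6  7  8
  g  1  1  1  2  3  4  5  6  7
  x  2  1  2  1  2  3  4  5  6
  m  3  2  2  2  2  3  4  5  6
  f  4  3  3  3  3  2  3  4  5
  q  5  4  4  4  4  3  2  3  4
  l  6  5  5  5  5  4  3  3  3
The bottom-right entry gives D[6][8] = 3, so no sequence of fewer than 3 edits works. Backtracking through the table gives one optimal edit sequence (3 edits):
  gxmfql → xgxmfql (ins x @1)
  xgxmfql → xgxhfql (sub m→h @4)
  xgxhfql → xgxhfqyl (ins y @7)
Edit distance = 3.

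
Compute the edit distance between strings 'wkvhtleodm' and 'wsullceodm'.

Let D[i][j] be the edit distance between the first i characters of 'wkvhtleodm' and the first j characters of 'wsullceodm', with D[i][0] = i, D[0][j] = j, and D[i][j] = D[i-1][j-1] if the characters match, else 1 + min(D[i-1][j], D[i][j-1], D[i-1][j-1]). Filling the table (rows: prefixes of 'wkvhtleodm', columns: prefixes of 'wsullceodm'):
     ε  w  s  u  l  l  c  e  o  d  m
  ε  0  1  2  3  4  5  6  7  8  9 10
  w  1  0  1  2  3  4  5  6  7  8  9
  k  2  1  1  2  3  4  5  6  7  8  9
  v  3  2  2  2  3  4  5  6  7  8  9
  h  4  3  3  3  3  4  5  6  7  8  9
  t  5  4  4  4  4  4  5  6  7  8  9
  l  6  5  5  5  4  4  5  6  7  8  9
  e  7  6  6  6  5  5  5  5  6  7  8
  o  8  7  7  7  6  6  6  6  5  6  7
  d  9  8  8  8  7  7  7  7  6  5  6
  m 10  9  9  9  8  8  8  8  7  6  5
The bottom-right entry gives D[10][10] = 5, so no sequence of fewer than 5 edits works. Backtracking through the table gives one optimal edit sequence (5 edits):
  wkvhtleodm → wsvhtleodm (sub k→s @2)
  wsvhtleodm → wsuhtleodm (sub v→u @3)
  wsuhtleodm → wsultleodm (sub h→l @4)
  wsultleodm → wsullleodm (sub t→l @5)
  wsullleodm → wsullceodm (sub l→c @6)
Edit distance = 5.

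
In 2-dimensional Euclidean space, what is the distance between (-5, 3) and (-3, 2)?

√(Σ(x_i - y_i)²) = √((-5 - (-3))² + (3 - 2)²)
= √((-2)² + 1²) = √(4 + 1) = √5 ≈ 2.2361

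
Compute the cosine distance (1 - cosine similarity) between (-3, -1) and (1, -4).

With u = (-3, -1), v = (1, -4):
u·v = (-3)·1 + (-1)·(-4) = (-3) + 4 = 1.
|u| = √((-3)² + (-1)²) = √10, |v| = √(1² + (-4)²) = √17, so |u||v| = √(10·17) = √170.
cos θ = (u·v)/(|u||v|) = 1/√170 ≈ 0.0767
Cosine distance = 1 - cos θ ≈ 1 - 0.0767 = 0.9233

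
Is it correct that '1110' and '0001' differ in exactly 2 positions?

Differing positions: 1, 2, 3, 4. Hamming distance = 4, so the claim that d_H = 2 is false.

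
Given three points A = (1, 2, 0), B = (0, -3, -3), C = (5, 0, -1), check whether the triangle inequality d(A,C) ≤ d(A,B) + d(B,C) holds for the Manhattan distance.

d(A,B) = 1 + 5 + 3 = 9, d(B,C) = 5 + 3 + 2 = 10, d(A,C) = 4 + 2 + 1 = 7.
d(A,C) = 7 ≤ 9 + 10 = 19. Triangle inequality is satisfied.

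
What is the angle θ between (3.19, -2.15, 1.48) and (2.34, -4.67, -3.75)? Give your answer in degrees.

With u = (3.19, -2.15, 1.48), v = (2.34, -4.67, -3.75):
u·v = 3.19·2.34 + (-2.15)·(-4.67) + 1.48·(-3.75) = 7.4646 + 10.0405 + (-5.55) = 11.9551.
|u| = √(3.19² + (-2.15)² + 1.48²) = √(10.1761 + 4.6225 + 2.1904) = √16.989, |v| = √(2.34² + (-4.67)² + (-3.75)²) = √(5.4756 + 21.8089 + 14.0625) = √41.347.
cos θ = (u·v)/(|u||v|) = 11.9551/(√16.989·√41.347) ≈ 0.451073
θ = arccos(0.451073) ≈ 63.19°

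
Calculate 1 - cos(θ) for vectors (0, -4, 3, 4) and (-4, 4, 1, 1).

With u = (0, -4, 3, 4), v = (-4, 4, 1, 1):
u·v = 0·(-4) + (-4)·4 + 3·1 + 4·1 = 0 + (-16) + 3 + 4 = -9.
|u| = √(0² + (-4)² + 3² + 4²) = √41, |v| = √((-4)² + 4² + 1² + 1²) = √34, so |u||v| = √(41·34) = √1394.
cos θ = (u·v)/(|u||v|) = -9/√1394 ≈ -0.2411
Cosine distance = 1 - cos θ ≈ 1 - (-0.2411) = 1.2411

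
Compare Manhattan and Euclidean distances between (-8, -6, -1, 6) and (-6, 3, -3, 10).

L1 = |-8 - (-6)| + |-6 - 3| + |-1 - (-3)| + |6 - 10| = 2 + 9 + 2 + 4 = 17
L2 = √(2² + 9² + 2² + 4²) = √105 ≈ 10.247
L1 ≥ L2 always (equality iff movement is along one axis); L1 > L2 here.
Ratio L1/L2 = 17/√105 ≈ 1.659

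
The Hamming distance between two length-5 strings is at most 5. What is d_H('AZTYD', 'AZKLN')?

Differing positions: 3, 4, 5. Hamming distance = 3. The maximum possible Hamming distance for length-5 strings is 5, so d_H/5 = 3/5 = 0.6.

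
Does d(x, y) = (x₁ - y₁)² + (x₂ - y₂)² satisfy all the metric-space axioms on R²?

No. The squared Euclidean distance fails the triangle inequality. Counterexample: x = (0, 0), y = (1, 1), z = (2, 2). d(x,z) = 2² + 2² = 8, but d(x,y) + d(y,z) = (1² + 1²) + (1² + 1²) = 2 + 2 = 4. Since 8 > 4, the triangle inequality is violated. (Note: √d, the ordinary Euclidean distance, IS a metric.)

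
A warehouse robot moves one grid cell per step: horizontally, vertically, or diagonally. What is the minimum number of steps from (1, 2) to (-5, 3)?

max(|x_i - y_i|) = max(|1 - (-5)|, |2 - 3|) = max(6, 1) = 6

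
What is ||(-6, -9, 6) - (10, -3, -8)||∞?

max(|x_i - y_i|) = max(|-6 - 10|, |-9 - (-3)|, |6 - (-8)|) = max(16, 6, 14) = 16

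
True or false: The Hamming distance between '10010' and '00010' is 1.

Differing positions: 1. Hamming distance = 1, so the claim is true.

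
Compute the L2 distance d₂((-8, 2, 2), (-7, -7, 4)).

√(Σ(x_i - y_i)²) = √((-8 - (-7))² + (2 - (-7))² + (2 - 4)²)
= √((-1)² + 9² + (-2)²) = √(1 + 81 + 4) = √86 ≈ 9.2736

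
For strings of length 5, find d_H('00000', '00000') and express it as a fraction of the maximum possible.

Differing positions: none. Hamming distance = 0. The maximum possible Hamming distance for length-5 strings is 5, so d_H/5 = 0/5 = 0.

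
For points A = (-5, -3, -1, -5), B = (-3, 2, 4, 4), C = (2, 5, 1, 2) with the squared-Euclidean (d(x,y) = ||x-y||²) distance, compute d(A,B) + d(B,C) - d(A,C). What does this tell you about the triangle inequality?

d(A,B) = 2² + 5² + 5² + 9² = 135, d(B,C) = 5² + 3² + 3² + 2² = 47, d(A,C) = 7² + 8² + 2² + 7² = 166.
d(A,B) + d(B,C) - d(A,C) = 135 + 47 - 166 = 182 - 166 = 16. This is ≥ 0, so the triangle inequality holds for these points.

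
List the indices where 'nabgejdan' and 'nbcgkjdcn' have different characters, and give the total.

Differing positions: 2, 3, 5, 8. Hamming distance = 4.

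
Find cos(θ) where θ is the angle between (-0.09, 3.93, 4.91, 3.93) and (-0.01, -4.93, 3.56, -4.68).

With u = (-0.09, 3.93, 4.91, 3.93), v = (-0.01, -4.93, 3.56, -4.68):
u·v = (-0.09)·(-0.01) + 3.93·(-4.93) + 4.91·3.56 + 3.93·(-4.68) = 0.0009 + (-19.3749) + 17.4796 + (-18.3924) = -20.2868.
|u| = √((-0.09)² + 3.93² + 4.91² + 3.93²) = √(0.0081 + 15.4449 + 24.1081 + 15.4449) = √55.006, |v| = √((-0.01)² + (-4.93)² + 3.56² + (-4.68)²) = √(0.0001 + 24.3049 + 12.6736 + 21.9024) = √58.881.
cos θ = (u·v)/(|u||v|) = -20.2868/(√55.006·√58.881) ≈ -0.3565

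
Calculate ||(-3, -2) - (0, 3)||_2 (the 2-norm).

(Σ|x_i - y_i|^2)^(1/2) = (|-3 - 0|^2 + |-2 - 3|^2)^(1/2)
= (3^2 + 5^2)^(1/2) = (9 + 25)^(1/2) = (34)^(1/2) ≈ 5.831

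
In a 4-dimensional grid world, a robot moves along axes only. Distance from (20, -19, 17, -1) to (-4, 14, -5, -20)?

Σ|x_i - y_i| = |20 - (-4)| + |-19 - 14| + |17 - (-5)| + |-1 - (-20)| = 24 + 33 + 22 + 19 = 98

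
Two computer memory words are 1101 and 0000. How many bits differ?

Differing positions: 1, 2, 4. Hamming distance = 3.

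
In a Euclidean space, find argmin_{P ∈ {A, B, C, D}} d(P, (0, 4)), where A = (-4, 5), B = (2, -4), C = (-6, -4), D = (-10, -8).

Distances: d(A) ≈ 4.1231, d(B) ≈ 8.2462, d(C) = 10, d(D) ≈ 15.6205. Nearest: A = (-4, 5) with distance 4.1231.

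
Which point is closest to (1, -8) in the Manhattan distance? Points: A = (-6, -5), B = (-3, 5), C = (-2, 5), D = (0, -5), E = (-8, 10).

Distances: d(A) = 10, d(B) = 17, d(C) = 16, d(D) = 4, d(E) = 27. Nearest: D = (0, -5) with distance 4.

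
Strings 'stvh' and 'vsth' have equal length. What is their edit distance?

Let D[i][j] be the edit distance between the first i characters of 'stvh' and the first j characters of 'vsth', with D[i][0] = i, D[0][j] = j, and D[i][j] = D[i-1][j-1] if the characters match, else 1 + min(D[i-1][j], D[i][j-1], D[i-1][j-1]). Filling the table (rows: prefixes of 'stvh', columns: prefixes of 'vsth'):
     ε  v  s  t  h
  ε  0  1  2  3  4
  s  1  1  1  2  3
  t  2  2  2  1  2
  v  3  2  3  2  2
  h  4  3  3  3  2
The bottom-right entry gives D[4][4] = 2, so no sequence of fewer than 2 edits works. Backtracking through the table gives one optimal edit sequence (2 edits):
  stvh → vstvh (ins v @1)
  vstvh → vsth (del v @4)
Edit distance = 2.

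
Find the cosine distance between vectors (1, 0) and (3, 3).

With u = (1, 0), v = (3, 3):
u·v = 1·3 + 0·3 = 3 + 0 = 3.
|u| = √(1² + 0²) = √1, |v| = √(3² + 3²) = √18, so |u||v| = √(1·18) = √18.
cos θ = (u·v)/(|u||v|) = 3/√18 ≈ 0.7071
Cosine distance = 1 - cos θ ≈ 1 - 0.7071 = 0.2929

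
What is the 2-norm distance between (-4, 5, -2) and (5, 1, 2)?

(Σ|x_i - y_i|^2)^(1/2) = (|-4 - 5|^2 + |5 - 1|^2 + |-2 - 2|^2)^(1/2)
= (9^2 + 4^2 + 4^2)^(1/2) = (81 + 16 + 16)^(1/2) = (113)^(1/2) ≈ 10.6301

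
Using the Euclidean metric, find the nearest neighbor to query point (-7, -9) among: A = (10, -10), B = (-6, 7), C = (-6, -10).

Distances: d(A) ≈ 17.0294, d(B) ≈ 16.0312, d(C) ≈ 1.4142. Nearest: C = (-6, -10) with distance 1.4142.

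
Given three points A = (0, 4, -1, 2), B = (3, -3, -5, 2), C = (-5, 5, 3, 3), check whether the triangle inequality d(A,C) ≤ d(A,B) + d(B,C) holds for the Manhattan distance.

d(A,B) = 3 + 7 + 4 + 0 = 14, d(B,C) = 8 + 8 + 8 + 1 = 25, d(A,C) = 5 + 1 + 4 + 1 = 11.
d(A,C) = 11 ≤ 14 + 25 = 39. Triangle inequality is satisfied.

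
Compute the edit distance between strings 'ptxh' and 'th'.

Let D[i][j] be the edit distance between the first i characters of 'ptxh' and the first j characters of 'th', with D[i][0] = i, D[0][j] = j, and D[i][j] = D[i-1][j-1] if the characters match, else 1 + min(D[i-1][j], D[i][j-1], D[i-1][j-1]). Filling the table (rows: prefixes of 'ptxh', columns: prefixes of 'th'):
     ε  t  h
  ε  0  1  2
  p  1  1  2
  t  2  1  2
  x  3  2  2
  h  4  3  2
The bottom-right entry gives D[4][2] = 2, so no sequence of fewer than 2 edits works. Backtracking through the table gives one optimal edit sequence (2 edits):
  ptxh → txh (del p @1)
  txh → th (del x @2)
Edit distance = 2.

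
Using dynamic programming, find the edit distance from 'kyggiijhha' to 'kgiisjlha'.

Let D[i][j] be the edit distance between the first i characters of 'kyggiijhha' and the first j characters of 'kgiisjlha', with D[i][0] = i, D[0][j] = j, and D[i][j] = D[i-1][j-1] if the characters match, else 1 + min(D[i-1][j], D[i][j-1], D[i-1][j-1]). Filling the table (rows: prefixes of 'kyggiijhha', columns: prefixes of 'kgiisjlha'):
     ε  k  g  i  i  s  j  l  h  a
  ε  0  1  2  3  4  5  6  7  8  9
  k  1  0  1  2  3  4  5  6  7  8
  y  2  1  1  2  3  4  5  6  7  8
  g  3  2  1  2  3  4  5  6  7  8
  g  4  3  2  2  3  4  5  6  7  8
  i  5  4  3  2  2  3  4  5  6  7
  i  6  5  4  3  2  3  4  5  6  7
  j  7  6  5  4  3  3  3  4  5  6
  h  8  7  6  5  4  4  4  4  4  5
  h  9  8  7  6  5  5  5  5  4  5
  a 10  9  8  7  6  6  6  6  5  4
The bottom-right entry gives D[10][9] = 4, so no sequence of fewer than 4 edits works. Backtracking through the table gives one optimal edit sequence (4 edits):
  kyggiijhha → kggiijhha (del y @2)
  kggiijhha → kgiiijhha (sub g→i @3)
  kgiiijhha → kgiisjhha (sub i→s @5)
  kgiisjhha → kgiisjlha (sub h→l @7)
Edit distance = 4.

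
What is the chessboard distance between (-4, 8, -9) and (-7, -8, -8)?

max(|x_i - y_i|) = max(|-4 - (-7)|, |8 - (-8)|, |-9 - (-8)|) = max(3, 16, 1) = 16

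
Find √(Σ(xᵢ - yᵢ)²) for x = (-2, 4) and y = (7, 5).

√(Σ(x_i - y_i)²) = √((-2 - 7)² + (4 - 5)²)
= √((-9)² + (-1)²) = √(81 + 1) = √82 ≈ 9.0554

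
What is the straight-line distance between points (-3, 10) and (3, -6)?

√(Σ(x_i - y_i)²) = √((-3 - 3)² + (10 - (-6))²)
= √((-6)² + 16²) = √(36 + 256) = √292 ≈ 17.088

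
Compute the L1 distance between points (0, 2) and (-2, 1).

Σ|x_i - y_i| = |0 - (-2)| + |2 - 1| = 2 + 1 = 3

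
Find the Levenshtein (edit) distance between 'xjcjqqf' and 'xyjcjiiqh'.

Let D[i][j] be the edit distance between the first i characters of 'xjcjqqf' and the first j characters of 'xyjcjiiqh', with D[i][0] = i, D[0][j] = j, and D[i][j] = D[i-1][j-1] if the characters match, else 1 + min(D[i-1][j], D[i][j-1], D[i-1][j-1]). Filling the table (rows: prefixes of 'xjcjqqf', columns: prefixes of 'xyjcjiiqh'):
     ε  x  y  j  c  j  i  i  q  h
  ε  0  1  2  3  4  5  6  7  8  9
  x  1  0  1  2  3  4  5  6  7  8
  j  2  1  1  1  2  3  4  5  6  7
  c  3  2  2  2  1  2  3  4  5  6
  j  4  3  3  2  2  1  2  3  4  5
  q  5  4  4  3  3  2  2  3  3  4
  q  6  5  5  4  4  3  3  3  3  4
  f  7  6  6  5  5  4  4  4  4  4
The bottom-right entry gives D[7][9] = 4, so no sequence of fewer than 4 edits works. Backtracking through the table gives one optimal edit sequence (4 edits):
  xjcjqqf → xyjcjqqf (ins y @2)
  xyjcjqqf → xyjcjiqqf (ins i @6)
  xyjcjiqqf → xyjcjiiqf (sub q→i @7)
  xyjcjiiqf → xyjcjiiqh (sub f→h @9)
Edit distance = 4.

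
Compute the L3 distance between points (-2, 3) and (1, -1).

(Σ|x_i - y_i|^3)^(1/3) = (|-2 - 1|^3 + |3 - (-1)|^3)^(1/3)
= (3^3 + 4^3)^(1/3) = (27 + 64)^(1/3) = (91)^(1/3) ≈ 4.4979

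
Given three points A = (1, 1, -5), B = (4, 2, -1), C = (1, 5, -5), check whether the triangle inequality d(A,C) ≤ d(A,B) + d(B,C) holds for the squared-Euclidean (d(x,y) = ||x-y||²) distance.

d(A,B) = 3² + 1² + 4² = 26, d(B,C) = 3² + 3² + 4² = 34, d(A,C) = 0² + 4² + 0² = 16.
d(A,C) = 16 ≤ 26 + 34 = 60. Triangle inequality is satisfied.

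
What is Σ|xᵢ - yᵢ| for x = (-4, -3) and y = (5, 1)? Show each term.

Σ|x_i - y_i| = |-4 - 5| + |-3 - 1| = 9 + 4 = 13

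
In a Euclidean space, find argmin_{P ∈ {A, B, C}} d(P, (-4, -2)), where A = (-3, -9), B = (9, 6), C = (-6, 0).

Distances: d(A) ≈ 7.0711, d(B) ≈ 15.2643, d(C) ≈ 2.8284. Nearest: C = (-6, 0) with distance 2.8284.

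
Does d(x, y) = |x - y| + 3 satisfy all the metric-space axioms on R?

No. d fails identity of indiscernibles (specifically d(x,x) = 0): d(0, 0) = |0 - 0| + 3 = 0 + 3 = 3 ≠ 0.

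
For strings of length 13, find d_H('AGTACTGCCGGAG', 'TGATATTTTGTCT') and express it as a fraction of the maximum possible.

Differing positions: 1, 3, 4, 5, 7, 8, 9, 11, 12, 13. Hamming distance = 10. The maximum possible Hamming distance for length-13 strings is 13, so d_H/13 = 10/13 ≈ 0.7692.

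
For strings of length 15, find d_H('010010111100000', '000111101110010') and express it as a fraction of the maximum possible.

Differing positions: 2, 4, 6, 8, 11, 14. Hamming distance = 6. The maximum possible Hamming distance for length-15 strings is 15, so d_H/15 = 6/15 = 0.4.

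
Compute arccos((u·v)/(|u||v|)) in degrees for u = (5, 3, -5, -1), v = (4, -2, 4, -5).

With u = (5, 3, -5, -1), v = (4, -2, 4, -5):
u·v = 5·4 + 3·(-2) + (-5)·4 + (-1)·(-5) = 20 + (-6) + (-20) + 5 = -1.
|u| = √(5² + 3² + (-5)² + (-1)²) = √60, |v| = √(4² + (-2)² + 4² + (-5)²) = √61, so |u||v| = √(60·61) = √3660.
cos θ = (u·v)/(|u||v|) = -1/√3660 ≈ -0.016529
θ = arccos(-0.016529) ≈ 90.95°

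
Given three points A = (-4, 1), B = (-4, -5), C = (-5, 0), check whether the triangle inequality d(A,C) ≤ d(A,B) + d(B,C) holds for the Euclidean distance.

d(A,B) = √(0² + 6²) = √36 = 6, d(B,C) = √(1² + 5²) = √26 ≈ 5.099, d(A,C) = √(1² + 1²) = √2 ≈ 1.4142.
d(A,C) ≈ 1.4142 ≤ 6 + 5.099 = 11.099. Triangle inequality is satisfied.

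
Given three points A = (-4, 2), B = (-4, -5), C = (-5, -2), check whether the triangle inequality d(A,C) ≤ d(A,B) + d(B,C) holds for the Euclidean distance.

d(A,B) = √(0² + 7²) = √49 = 7, d(B,C) = √(1² + 3²) = √10 ≈ 3.1623, d(A,C) = √(1² + 4²) = √17 ≈ 4.1231.
d(A,C) ≈ 4.1231 ≤ 7 + 3.1623 = 10.1623. Triangle inequality is satisfied.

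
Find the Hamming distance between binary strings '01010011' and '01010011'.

Differing positions: none. Hamming distance = 0.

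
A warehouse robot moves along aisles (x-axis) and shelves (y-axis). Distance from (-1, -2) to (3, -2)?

Σ|x_i - y_i| = |-1 - 3| + |-2 - (-2)| = 4 + 0 = 4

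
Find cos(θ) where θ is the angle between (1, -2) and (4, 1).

With u = (1, -2), v = (4, 1):
u·v = 1·4 + (-2)·1 = 4 + (-2) = 2.
|u| = √(1² + (-2)²) = √5, |v| = √(4² + 1²) = √17, so |u||v| = √(5·17) = √85.
cos θ = (u·v)/(|u||v|) = 2/√85 ≈ 0.2169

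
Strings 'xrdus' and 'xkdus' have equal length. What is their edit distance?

Let D[i][j] be the edit distance between the first i characters of 'xrdus' and the first j characters of 'xkdus', with D[i][0] = i, D[0][j] = j, and D[i][j] = D[i-1][j-1] if the characters match, else 1 + min(D[i-1][j], D[i][j-1], D[i-1][j-1]). Filling the table (rows: prefixes of 'xrdus', columns: prefixes of 'xkdus'):
     ε  x  k  d  u  s
  ε  0  1  2  3  4  5
  x  1  0  1  2  3  4
  r  2  1  1  2  3  4
  d  3  2  2  1  2  3
  u  4  3  3  2  1  2
  s  5  4  4  3  2  1
The bottom-right entry gives D[5][5] = 1, so no sequence of fewer than 1 edit works. Backtracking through the table gives one optimal edit sequence (1 edit):
  xrdus → xkdus (sub r→k @2)
Edit distance = 1.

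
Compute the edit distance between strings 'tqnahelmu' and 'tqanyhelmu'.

Let D[i][j] be the edit distance between the first i characters of 'tqnahelmu' and the first j characters of 'tqanyhelmu', with D[i][0] = i, D[0][j] = j, and D[i][j] = D[i-1][j-1] if the characters match, else 1 + min(D[i-1][j], D[i][j-1], D[i-1][j-1]). Filling the table (rows: prefixes of 'tqnahelmu', columns: prefixes of 'tqanyhelmu'):
     ε  t  q  a  n  y  h  e  l  m  u
  ε  0  1  2  3  4  5  6  7  8  9 10
  t  1  0  1  2  3  4  5  6  7  8  9
  q  2  1  0  1  2  3  4  5  6  7  8
  n  3  2  1  1  1  2  3  4  5  6  7
  a  4  3  2  1  2  2  3  4  5  6  7
  h  5  4  3  2  2  3  2  3  4  5  6
  e  6  5  4  3  3  3  3  2  3  4  5
  l  7  6  5  4  4  4  4  3  2  3  4
  m  8  7  6  5  5  5  5  4  3  2  3
  u  9  8  7  6  6  6  6  5  4  3  2
The bottom-right entry gives D[9][10] = 2, so no sequence of fewer than 2 edits works. Backtracking through the table gives one optimal edit sequence (2 edits):
  tqnahelmu → tqanahelmu (ins a @3)
  tqanahelmu → tqanyhelmu (sub a→y @5)
Edit distance = 2.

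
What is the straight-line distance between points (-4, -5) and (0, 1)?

√(Σ(x_i - y_i)²) = √((-4 - 0)² + (-5 - 1)²)
= √((-4)² + (-6)²) = √(16 + 36) = √52 ≈ 7.2111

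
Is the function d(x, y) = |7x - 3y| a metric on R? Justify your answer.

No. d fails symmetry: d(8, 2) = |7·8 - 3·2| = |50| = 50, but d(2, 8) = |7·2 - 3·8| = |-10| = 10. Since 50 ≠ 10, d(x,y) ≠ d(y,x) in general.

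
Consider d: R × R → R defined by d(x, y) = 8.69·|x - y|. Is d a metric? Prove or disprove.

Yes. Since |x - y| is a metric on R and 8.69 > 0, the positive scalar multiple 8.69·|x - y| is also a metric: scaling by a positive constant preserves non-negativity, identity (d=0 ⟺ |x-y|=0 ⟺ x=y), symmetry, and the triangle inequality.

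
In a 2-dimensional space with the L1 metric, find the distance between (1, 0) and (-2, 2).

Σ|x_i - y_i| = |1 - (-2)| + |0 - 2| = 3 + 2 = 5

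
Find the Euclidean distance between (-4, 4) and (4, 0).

√(Σ(x_i - y_i)²) = √((-4 - 4)² + (4 - 0)²)
= √((-8)² + 4²) = √(64 + 16) = √80 ≈ 8.9443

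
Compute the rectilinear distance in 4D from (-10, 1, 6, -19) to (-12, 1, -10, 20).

Σ|x_i - y_i| = |-10 - (-12)| + |1 - 1| + |6 - (-10)| + |-19 - 20| = 2 + 0 + 16 + 39 = 57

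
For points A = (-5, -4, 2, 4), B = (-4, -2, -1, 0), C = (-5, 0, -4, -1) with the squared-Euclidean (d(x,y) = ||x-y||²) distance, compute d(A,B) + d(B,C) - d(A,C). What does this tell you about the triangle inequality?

d(A,B) = 1² + 2² + 3² + 4² = 30, d(B,C) = 1² + 2² + 3² + 1² = 15, d(A,C) = 0² + 4² + 6² + 5² = 77.
d(A,B) + d(B,C) - d(A,C) = 30 + 15 - 77 = 45 - 77 = -32. This is < 0, so the triangle inequality FAILS for these points (squared-Euclidean is not a metric).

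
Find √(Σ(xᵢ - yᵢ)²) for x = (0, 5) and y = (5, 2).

√(Σ(x_i - y_i)²) = √((0 - 5)² + (5 - 2)²)
= √((-5)² + 3²) = √(25 + 9) = √34 ≈ 5.831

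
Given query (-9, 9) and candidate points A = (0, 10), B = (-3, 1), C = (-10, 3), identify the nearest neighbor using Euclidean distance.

Distances: d(A) ≈ 9.0554, d(B) = 10, d(C) ≈ 6.0828. Nearest: C = (-10, 3) with distance 6.0828.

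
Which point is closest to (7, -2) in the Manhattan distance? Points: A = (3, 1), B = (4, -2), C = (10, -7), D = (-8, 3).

Distances: d(A) = 7, d(B) = 3, d(C) = 8, d(D) = 20. Nearest: B = (4, -2) with distance 3.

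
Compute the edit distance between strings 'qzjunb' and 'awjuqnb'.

Let D[i][j] be the edit distance between the first i characters of 'qzjunb' and the first j characters of 'awjuqnb', with D[i][0] = i, D[0][j] = j, and D[i][j] = D[i-1][j-1] if the characters match, else 1 + min(D[i-1][j], D[i][j-1], D[i-1][j-1]). Filling the table (rows: prefixes of 'qzjunb', columns: prefixes of 'awjuqnb'):
     ε  a  w  j  u  q  n  b
  ε  0  1  2  3  4  5  6  7
  q  1  1  2  3  4  4  5  6
  z  2  2  2  3  4  5  5  6
  j  3  3  3  2  3  4  5  6
  u  4  4  4  3  2  3  4  5
  n  5  5  5  4  3  3  3  4
  b  6  6  6  5  4  4  4  3
The bottom-right entry gives D[6][7] = 3, so no sequence of fewer than 3 edits works. Backtracking through the table gives one optimal edit sequence (3 edits):
  qzjunb → azjunb (sub q→a @1)
  azjunb → awjunb (sub z→w @2)
  awjunb → awjuqnb (ins q @5)
Edit distance = 3.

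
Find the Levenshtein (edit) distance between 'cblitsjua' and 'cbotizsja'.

Let D[i][j] be the edit distance between the first i characters of 'cblitsjua' and the first j characters of 'cbotizsja', with D[i][0] = i, D[0][j] = j, and D[i][j] = D[i-1][j-1] if the characters match, else 1 + min(D[i-1][j], D[i][j-1], D[i-1][j-1]). Filling the table (rows: prefixes of 'cblitsjua', columns: prefixes of 'cbotizsja'):
     ε  c  b  o  t  i  z  s  j  a
  ε  0  1  2  3  4  5  6  7  8  9
  c  1  0  1  2  3  4  5  6  7  8
  b  2  1  0  1  2  3  4  5  6  7
  l  3  2  1  1  2  3  4  5  6  7
  i  4  3  2  2  2  2  3  4  5  6
  t  5  4  3  3  2  3  3  4  5  6
  s  6  5  4  4  3  3  4  3  4  5
  j  7  6  5  5  4  4  4  4  3  4
  u  8  7  6  6  5  5  5  5  4  4
  a  9  8  7  7  6  6  6  6  5  4
The bottom-right entry gives D[9][9] = 4, so no sequence of fewer than 4 edits works. Backtracking through the table gives one optimal edit sequence (4 edits):
  cblitsjua → cbolitsjua (ins o @3)
  cbolitsjua → cbotitsjua (sub l→t @4)
  cbotitsjua → cbotizsjua (sub t→z @6)
  cbotizsjua → cbotizsja (del u @9)
Edit distance = 4.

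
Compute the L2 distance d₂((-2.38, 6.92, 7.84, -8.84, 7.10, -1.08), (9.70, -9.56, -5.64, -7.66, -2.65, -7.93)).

√(Σ(x_i - y_i)²) = √((-2.38 - 9.7)² + (6.92 - (-9.56))² + (7.84 - (-5.64))² + (-8.84 - (-7.66))² + (7.1 - (-2.65))² + (-1.08 - (-7.93))²)
= √((-12.08)² + 16.48² + 13.48² + (-1.18)² + 9.75² + 6.85²) = √(145.9264 + 271.5904 + 181.7104 + 1.3924 + 95.0625 + 46.9225) = √742.6046 ≈ 27.2508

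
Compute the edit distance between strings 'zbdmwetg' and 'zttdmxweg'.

Let D[i][j] be the edit distance between the first i characters of 'zbdmwetg' and the first j characters of 'zttdmxweg', with D[i][0] = i, D[0][j] = j, and D[i][j] = D[i-1][j-1] if the characters match, else 1 + min(D[i-1][j], D[i][j-1], D[i-1][j-1]). Filling the table (rows: prefixes of 'zbdmwetg', columns: prefixes of 'zttdmxweg'):
     ε  z  t  t  d  m  x  w  e  g
  ε  0  1  2  3  4  5  6  7  8  9
  z  1  0  1  2  3  4  5  6  7  8
  b  2  1  1  2  3  4  5  6  7  8
  d  3  2  2  2  2  3  4  5  6  7
  m  4  3  3  3  3  2  3  4  5  6
  w  5  4  4  4  4  3  3  3  4  5
  e  6  5  5  5  5  4  4  4  3  4
  t  7  6  5  5  6  5  5  5  4  4
  g  8  7  6  6  6  6  6  6  5  4
The bottom-right entry gives D[8][9] = 4, so no sequence of fewer than 4 edits works. Backtracking through the table gives one optimal edit sequence (4 edits):
  zbdmwetg → ztbdmwetg (ins t @2)
  ztbdmwetg → zttdmwetg (sub b→t @3)
  zttdmwetg → zttdmxwetg (ins x @6)
  zttdmxwetg → zttdmxweg (del t @9)
Edit distance = 4.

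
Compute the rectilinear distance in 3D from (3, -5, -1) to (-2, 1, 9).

Σ|x_i - y_i| = |3 - (-2)| + |-5 - 1| + |-1 - 9| = 5 + 6 + 10 = 21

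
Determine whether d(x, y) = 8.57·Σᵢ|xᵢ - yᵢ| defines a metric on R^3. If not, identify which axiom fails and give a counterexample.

Yes. The L1 (Manhattan) norm induces a metric on R^3, and multiplying a metric by a positive constant 8.57 > 0 preserves all four axioms: non-negativity (8.57·||x-y|| ≥ 0), identity (8.57·||x-y|| = 0 ⟺ ||x-y|| = 0 ⟺ x = y), symmetry (||x-y|| = ||y-x||), and the triangle inequality (8.57·||x-z|| ≤ 8.57·||x-y|| + 8.57·||y-z||). So d is a metric.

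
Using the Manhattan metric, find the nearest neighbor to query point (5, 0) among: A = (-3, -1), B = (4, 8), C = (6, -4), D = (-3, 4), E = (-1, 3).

Distances: d(A) = 9, d(B) = 9, d(C) = 5, d(D) = 12, d(E) = 9. Nearest: C = (6, -4) with distance 5.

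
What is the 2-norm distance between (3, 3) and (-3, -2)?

(Σ|x_i - y_i|^2)^(1/2) = (|3 - (-3)|^2 + |3 - (-2)|^2)^(1/2)
= (6^2 + 5^2)^(1/2) = (36 + 25)^(1/2) = (61)^(1/2) ≈ 7.8102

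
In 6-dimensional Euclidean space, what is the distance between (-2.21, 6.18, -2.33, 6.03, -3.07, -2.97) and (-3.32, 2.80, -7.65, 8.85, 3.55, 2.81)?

√(Σ(x_i - y_i)²) = √((-2.21 - (-3.32))² + (6.18 - 2.8)² + (-2.33 - (-7.65))² + (6.03 - 8.85)² + (-3.07 - 3.55)² + (-2.97 - 2.81)²)
= √(1.11² + 3.38² + 5.32² + (-2.82)² + (-6.62)² + (-5.78)²) = √(1.2321 + 11.4244 + 28.3024 + 7.9524 + 43.8244 + 33.4084) = √126.1441 ≈ 11.2314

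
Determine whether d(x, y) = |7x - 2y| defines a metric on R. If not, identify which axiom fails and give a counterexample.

No. d fails symmetry: d(1, 2) = |7·1 - 2·2| = |3| = 3, but d(2, 1) = |7·2 - 2·1| = |12| = 12. Since 3 ≠ 12, d(x,y) ≠ d(y,x) in general.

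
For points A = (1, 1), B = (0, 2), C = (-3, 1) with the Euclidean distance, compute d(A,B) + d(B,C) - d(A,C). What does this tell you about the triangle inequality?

d(A,B) = √(1² + 1²) = √2 ≈ 1.4142, d(B,C) = √(3² + 1²) = √10 ≈ 3.1623, d(A,C) = √(4² + 0²) = √16 = 4.
d(A,B) + d(B,C) - d(A,C) = 1.4142 + 3.1623 - 4 = 4.5765 - 4 = 0.5765 (to 4 decimal places). This is ≥ 0, so the triangle inequality holds for these points.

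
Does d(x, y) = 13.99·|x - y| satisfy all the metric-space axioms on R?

Yes. Since |x - y| is a metric on R and 13.99 > 0, the positive scalar multiple 13.99·|x - y| is also a metric: scaling by a positive constant preserves non-negativity, identity (d=0 ⟺ |x-y|=0 ⟺ x=y), symmetry, and the triangle inequality.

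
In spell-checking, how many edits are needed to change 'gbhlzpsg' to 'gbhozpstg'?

Let D[i][j] be the edit distance between the first i characters of 'gbhlzpsg' and the first j characters of 'gbhozpstg', with D[i][0] = i, D[0][j] = j, and D[i][j] = D[i-1][j-1] if the characters match, else 1 + min(D[i-1][j], D[i][j-1], D[i-1][j-1]). Filling the table (rows: prefixes of 'gbhlzpsg', columns: prefixes of 'gbhozpstg'):
     ε  g  b  h  o  z  p  s  t  g
  ε  0  1  2  3  4  5  6  7  8  9
  g  1  0  1  2  3  4  5  6  7  8
  b  2  1  0  1  2  3  4  5  6  7
  h  3  2  1  0  1  2  3  4  5  6
  l  4  3  2  1  1  2  3  4  5  6
  z  5  4  3  2  2  1  2  3  4  5
  p  6  5  4  3  3  2  1  2  3  4
  s  7  6  5  4  4  3  2  1  2  3
  g  8  7  6  5  5  4  3  2  2  2
The bottom-right entry gives D[8][9] = 2, so no sequence of fewer than 2 edits works. Backtracking through the table gives one optimal edit sequence (2 edits):
  gbhlzpsg → gbhozpsg (sub l→o @4)
  gbhozpsg → gbhozpstg (ins t @8)
Edit distance = 2.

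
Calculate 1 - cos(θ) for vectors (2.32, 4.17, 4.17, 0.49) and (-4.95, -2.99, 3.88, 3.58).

With u = (2.32, 4.17, 4.17, 0.49), v = (-4.95, -2.99, 3.88, 3.58):
u·v = 2.32·(-4.95) + 4.17·(-2.99) + 4.17·3.88 + 0.49·3.58 = (-11.484) + (-12.4683) + 16.1796 + 1.7542 = -6.0185.
|u| = √(2.32² + 4.17² + 4.17² + 0.49²) = √(5.3824 + 17.3889 + 17.3889 + 0.2401) = √40.4003, |v| = √((-4.95)² + (-2.99)² + 3.88² + 3.58²) = √(24.5025 + 8.9401 + 15.0544 + 12.8164) = √61.3134.
cos θ = (u·v)/(|u||v|) = -6.0185/(√40.4003·√61.3134) ≈ -0.1209
Cosine distance = 1 - cos θ ≈ 1 - (-0.1209) = 1.1209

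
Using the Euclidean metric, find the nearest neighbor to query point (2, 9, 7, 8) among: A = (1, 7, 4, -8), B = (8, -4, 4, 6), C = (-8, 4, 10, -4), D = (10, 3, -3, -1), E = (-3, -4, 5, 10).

Distances: d(A) ≈ 16.4317, d(B) ≈ 14.7648, d(C) ≈ 16.6733, d(D) ≈ 16.7631, d(E) ≈ 14.2127. Nearest: E = (-3, -4, 5, 10) with distance 14.2127.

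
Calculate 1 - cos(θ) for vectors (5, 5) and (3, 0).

With u = (5, 5), v = (3, 0):
u·v = 5·3 + 5·0 = 15 + 0 = 15.
|u| = √(5² + 5²) = √50, |v| = √(3² + 0²) = √9, so |u||v| = √(50·9) = √450.
cos θ = (u·v)/(|u||v|) = 15/√450 ≈ 0.7071
Cosine distance = 1 - cos θ ≈ 1 - 0.7071 = 0.2929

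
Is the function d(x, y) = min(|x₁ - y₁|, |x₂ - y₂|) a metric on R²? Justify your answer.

No. d fails identity of indiscernibles: take x = (-3, 0) and y = (-3, 2). Then d(x,y) = min(|-3 - (-3)|, |0 - 2|) = min(0, 2) = 0, yet x ≠ y.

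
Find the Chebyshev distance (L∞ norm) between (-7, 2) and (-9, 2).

max(|x_i - y_i|) = max(|-7 - (-9)|, |2 - 2|) = max(2, 0) = 2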